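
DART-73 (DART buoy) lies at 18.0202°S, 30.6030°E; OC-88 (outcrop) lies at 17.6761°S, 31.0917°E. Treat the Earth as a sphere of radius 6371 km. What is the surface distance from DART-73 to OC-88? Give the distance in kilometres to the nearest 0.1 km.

Δφ = 0.3441°,  Δλ = 0.4887°
a = sin²(Δφ/2) + cos φ₁ cos φ₂ sin²(Δλ/2) = 0.000025
c = 2·arcsin(√a) = 0.010099 rad = 0.5786°
d = R·c = 6371 × 0.010099 = 64.3 km

64.3 km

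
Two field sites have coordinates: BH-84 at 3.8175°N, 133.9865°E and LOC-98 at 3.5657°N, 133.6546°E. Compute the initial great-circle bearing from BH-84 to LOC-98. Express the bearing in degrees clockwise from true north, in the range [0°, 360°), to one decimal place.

232.8°

Δλ = -0.3319°
y = sin Δλ · cos φ₂ = -0.005782
x = cos φ₁ sin φ₂ − sin φ₁ cos φ₂ cos Δλ = -0.004394
θ = atan2(y, x) = -127.2328° → 232.7672° (mod 360°)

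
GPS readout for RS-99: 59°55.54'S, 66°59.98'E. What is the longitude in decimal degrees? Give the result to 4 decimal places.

66° + 59.98′/60 = 66 + 0.99967 = 66.9997°

66.9997°E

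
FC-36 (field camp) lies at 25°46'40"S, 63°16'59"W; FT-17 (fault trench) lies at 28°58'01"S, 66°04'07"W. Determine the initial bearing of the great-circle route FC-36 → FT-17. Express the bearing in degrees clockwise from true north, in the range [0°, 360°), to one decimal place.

217.2°

FC-36: φ = -25.77778°, λ = -63.28306°
FT-17: φ = -28.96694°, λ = -66.06861°
Δλ = -2.7856°
y = sin Δλ · cos φ₂ = -0.042518
x = cos φ₁ sin φ₂ − sin φ₁ cos φ₂ cos Δλ = -0.056082
θ = atan2(y, x) = -142.8327° → 217.1673° (mod 360°)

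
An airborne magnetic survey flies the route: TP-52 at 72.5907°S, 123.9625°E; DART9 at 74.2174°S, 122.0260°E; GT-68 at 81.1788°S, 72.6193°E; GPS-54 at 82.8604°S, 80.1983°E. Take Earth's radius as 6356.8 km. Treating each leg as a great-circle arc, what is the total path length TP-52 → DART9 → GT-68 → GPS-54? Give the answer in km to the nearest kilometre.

1744 km

TP-52→DART9: c = 0.029984 rad, d = 190.60 km
DART9→GT-68: c = 0.209869 rad, d = 1334.10 km
GT-68→GPS-54: c = 0.034561 rad, d = 219.70 km
Total = 190.60 + 1334.10 + 219.70 = 1744.39 km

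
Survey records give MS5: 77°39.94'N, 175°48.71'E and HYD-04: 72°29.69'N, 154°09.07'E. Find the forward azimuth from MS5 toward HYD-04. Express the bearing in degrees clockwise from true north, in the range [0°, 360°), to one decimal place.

238.0°

MS5: φ = +77.66567°, λ = +175.81183°
HYD-04: φ = +72.49483°, λ = +154.15117°
Δλ = -21.6607°
y = sin Δλ · cos φ₂ = -0.111025
x = cos φ₁ sin φ₂ − sin φ₁ cos φ₂ cos Δλ = -0.069376
θ = atan2(y, x) = -121.9999° → 238.0001° (mod 360°)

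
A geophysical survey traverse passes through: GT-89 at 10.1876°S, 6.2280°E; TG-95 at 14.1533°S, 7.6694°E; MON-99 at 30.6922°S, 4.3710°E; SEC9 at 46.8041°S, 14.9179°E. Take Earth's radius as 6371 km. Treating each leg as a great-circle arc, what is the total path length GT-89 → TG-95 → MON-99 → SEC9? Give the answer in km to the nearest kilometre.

4345 km

GT-89→TG-95: c = 0.073452 rad, d = 467.96 km
TG-95→MON-99: c = 0.293472 rad, d = 1869.71 km
MON-99→SEC9: c = 0.315062 rad, d = 2007.26 km
Total = 467.96 + 1869.71 + 2007.26 = 4344.93 km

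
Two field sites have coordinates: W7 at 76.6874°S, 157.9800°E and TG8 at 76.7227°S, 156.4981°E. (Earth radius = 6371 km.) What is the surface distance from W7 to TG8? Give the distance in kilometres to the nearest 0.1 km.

Δφ = -0.0353°,  Δλ = -1.4819°
a = sin²(Δφ/2) + cos φ₁ cos φ₂ sin²(Δλ/2) = 0.000009
c = 2·arcsin(√a) = 0.005979 rad = 0.3426°
d = R·c = 6371 × 0.005979 = 38.1 km

38.1 km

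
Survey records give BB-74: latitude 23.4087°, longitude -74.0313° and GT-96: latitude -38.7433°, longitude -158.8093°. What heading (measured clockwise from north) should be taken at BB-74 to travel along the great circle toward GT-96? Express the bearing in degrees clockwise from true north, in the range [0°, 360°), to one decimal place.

232.2°

Δλ = -84.7780°
y = sin Δλ · cos φ₂ = -0.776720
x = cos φ₁ sin φ₂ − sin φ₁ cos φ₂ cos Δλ = -0.602525
θ = atan2(y, x) = -127.8018° → 232.1982° (mod 360°)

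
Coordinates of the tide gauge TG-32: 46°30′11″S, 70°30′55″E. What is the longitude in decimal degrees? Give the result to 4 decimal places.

70° + 30′/60 + 55″/3600 = 70 + 0.50000 + 0.01528 = 70.5153°

70.5153°E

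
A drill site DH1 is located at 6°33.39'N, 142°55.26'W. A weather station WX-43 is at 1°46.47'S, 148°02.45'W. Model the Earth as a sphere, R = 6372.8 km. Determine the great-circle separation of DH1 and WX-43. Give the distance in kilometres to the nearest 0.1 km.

1087.1 km

DH1: φ = +6.55650°, λ = -142.92100°
WX-43: φ = -1.77450°, λ = -148.04083°
Δφ = -8.3310°,  Δλ = -5.1198°
a = sin²(Δφ/2) + cos φ₁ cos φ₂ sin²(Δλ/2) = 0.007257
c = 2·arcsin(√a) = 0.170584 rad = 9.7738°
d = R·c = 6372.8 × 0.170584 = 1087.1 km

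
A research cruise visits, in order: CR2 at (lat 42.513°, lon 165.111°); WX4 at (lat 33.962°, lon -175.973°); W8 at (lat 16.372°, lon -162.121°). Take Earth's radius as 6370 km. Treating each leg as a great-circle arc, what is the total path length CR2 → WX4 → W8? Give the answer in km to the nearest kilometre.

4295 km

CR2→WX4: c = 0.298202 rad, d = 1899.54 km
WX4→W8: c = 0.376111 rad, d = 2395.83 km
Total = 1899.54 + 2395.83 = 4295.37 km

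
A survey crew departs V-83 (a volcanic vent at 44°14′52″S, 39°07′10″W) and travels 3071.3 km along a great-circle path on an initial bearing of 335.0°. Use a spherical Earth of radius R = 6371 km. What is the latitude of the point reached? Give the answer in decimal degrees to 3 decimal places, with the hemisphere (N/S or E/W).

V-83: φ = -44.24778°, λ = -39.11944°
δ = d/R = 3071.3/6371 = 0.482075 rad
φ₂ = arcsin(sin φ₁ cos δ + cos φ₁ sin δ cos θ)
   = arcsin(-0.69776·0.88603 + 0.71633·0.46362·0.90631) = -18.49694°
λ₂ = λ₁ + atan2(sin θ sin δ cos φ₁, cos δ − sin φ₁ sin φ₂) = -51.04303°

18.497°S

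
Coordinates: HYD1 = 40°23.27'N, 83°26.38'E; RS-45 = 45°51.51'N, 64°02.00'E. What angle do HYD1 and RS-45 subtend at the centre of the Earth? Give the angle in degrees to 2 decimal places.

15.14°

HYD1: φ = +40.38783°, λ = +83.43967°
RS-45: φ = +45.85850°, λ = +64.03333°
Δφ = 5.4707°,  Δλ = -19.4063°
a = sin²(Δφ/2) + cos φ₁ cos φ₂ sin²(Δλ/2) = 0.017346
c = 2·arcsin(√a) = 0.264177 rad = 15.1362°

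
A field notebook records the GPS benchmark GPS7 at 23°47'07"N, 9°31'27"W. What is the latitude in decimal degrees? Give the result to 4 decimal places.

23.7853°N

23° + 47′/60 + 7″/3600 = 23 + 0.78333 + 0.00194 = 23.7853°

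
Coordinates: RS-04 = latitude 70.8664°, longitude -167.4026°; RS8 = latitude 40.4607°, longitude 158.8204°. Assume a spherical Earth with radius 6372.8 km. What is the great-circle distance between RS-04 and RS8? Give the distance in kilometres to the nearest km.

Δφ = -30.4057°,  Δλ = -33.7770°
a = sin²(Δφ/2) + cos φ₁ cos φ₂ sin²(Δλ/2) = 0.089816
c = 2·arcsin(√a) = 0.608740 rad = 34.8783°
d = R·c = 6372.8 × 0.608740 = 3879.4 km

3879 km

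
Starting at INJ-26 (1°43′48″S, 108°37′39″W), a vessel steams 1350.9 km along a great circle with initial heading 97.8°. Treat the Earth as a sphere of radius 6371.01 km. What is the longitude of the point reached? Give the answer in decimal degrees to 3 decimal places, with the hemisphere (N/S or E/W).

96.572°W

INJ-26: φ = -1.73000°, λ = -108.62750°
δ = d/R = 1350.9/6371.01 = 0.212039 rad
φ₂ = arcsin(sin φ₁ cos δ + cos φ₁ sin δ cos θ)
   = arcsin(-0.03019·0.97760 + 0.99954·0.21045·-0.13572) = -3.32859°
λ₂ = λ₁ + atan2(sin θ sin δ cos φ₁, cos δ − sin φ₁ sin φ₂) = -96.57204°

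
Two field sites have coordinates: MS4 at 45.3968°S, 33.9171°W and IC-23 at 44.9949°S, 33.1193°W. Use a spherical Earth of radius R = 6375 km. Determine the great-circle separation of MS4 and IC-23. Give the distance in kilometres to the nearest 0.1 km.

76.9 km

Δφ = 0.4019°,  Δλ = 0.7978°
a = sin²(Δφ/2) + cos φ₁ cos φ₂ sin²(Δλ/2) = 0.000036
c = 2·arcsin(√a) = 0.012062 rad = 0.6911°
d = R·c = 6375 × 0.012062 = 76.9 km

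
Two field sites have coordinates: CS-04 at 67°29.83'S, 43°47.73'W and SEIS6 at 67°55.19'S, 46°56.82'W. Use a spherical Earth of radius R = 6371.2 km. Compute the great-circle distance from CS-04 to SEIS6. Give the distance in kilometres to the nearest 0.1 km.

141.0 km

CS-04: φ = -67.49717°, λ = -43.79550°
SEIS6: φ = -67.91983°, λ = -46.94700°
Δφ = -0.4227°,  Δλ = -3.1515°
a = sin²(Δφ/2) + cos φ₁ cos φ₂ sin²(Δλ/2) = 0.000122
c = 2·arcsin(√a) = 0.022127 rad = 1.2678°
d = R·c = 6371.2 × 0.022127 = 141.0 km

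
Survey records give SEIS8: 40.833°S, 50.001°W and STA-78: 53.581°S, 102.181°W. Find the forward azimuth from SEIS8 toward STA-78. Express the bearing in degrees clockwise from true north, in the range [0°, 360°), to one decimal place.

Δλ = -52.1800°
y = sin Δλ · cos φ₂ = -0.468977
x = cos φ₁ sin φ₂ − sin φ₁ cos φ₂ cos Δλ = -0.370820
θ = atan2(y, x) = -128.3334° → 231.6666° (mod 360°)

231.7°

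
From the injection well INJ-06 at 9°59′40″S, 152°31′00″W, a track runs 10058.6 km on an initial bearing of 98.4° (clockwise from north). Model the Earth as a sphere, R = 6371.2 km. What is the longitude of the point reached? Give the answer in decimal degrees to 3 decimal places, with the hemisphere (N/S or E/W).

60.595°W

INJ-06: φ = -9.99444°, λ = -152.51667°
δ = d/R = 10058.6/6371.2 = 1.578761 rad
φ₂ = arcsin(sin φ₁ cos δ + cos φ₁ sin δ cos θ)
   = arcsin(-0.17355·-0.00796 + 0.98482·0.99997·-0.14608) = -8.19134°
λ₂ = λ₁ + atan2(sin θ sin δ cos φ₁, cos δ − sin φ₁ sin φ₂) = -60.59473°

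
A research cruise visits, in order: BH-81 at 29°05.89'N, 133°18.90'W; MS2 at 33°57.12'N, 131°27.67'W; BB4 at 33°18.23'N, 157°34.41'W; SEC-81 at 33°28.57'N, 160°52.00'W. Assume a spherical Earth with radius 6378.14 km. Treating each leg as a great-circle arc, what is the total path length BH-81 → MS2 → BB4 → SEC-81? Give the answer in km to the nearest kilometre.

BH-81: φ = +29.09817°, λ = -133.31500°
MS2: φ = +33.95200°, λ = -131.46117°
BB4: φ = +33.30383°, λ = -157.57350°
SEC-81: φ = +33.47617°, λ = -160.86667°
BH-81→MS2: c = 0.089086 rad, d = 568.21 km
MS2→BB4: c = 0.378621 rad, d = 2414.90 km
BB4→SEC-81: c = 0.048082 rad, d = 306.67 km
Total = 568.21 + 2414.90 + 306.67 = 3289.78 km

3290 km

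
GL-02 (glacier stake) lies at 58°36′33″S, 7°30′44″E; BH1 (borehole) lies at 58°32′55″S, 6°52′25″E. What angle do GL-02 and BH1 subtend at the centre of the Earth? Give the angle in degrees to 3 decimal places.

GL-02: φ = -58.60917°, λ = +7.51222°
BH1: φ = -58.54861°, λ = +6.87361°
Δφ = 0.0606°,  Δλ = -0.6386°
a = sin²(Δφ/2) + cos φ₁ cos φ₂ sin²(Δλ/2) = 0.000009
c = 2·arcsin(√a) = 0.005906 rad = 0.3384°

0.338°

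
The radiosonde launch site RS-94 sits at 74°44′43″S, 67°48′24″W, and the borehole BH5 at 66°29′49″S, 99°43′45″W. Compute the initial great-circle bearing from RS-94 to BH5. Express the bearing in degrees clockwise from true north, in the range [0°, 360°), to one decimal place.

RS-94: φ = -74.74528°, λ = -67.80667°
BH5: φ = -66.49694°, λ = -99.72917°
Δλ = -31.9225°
y = sin Δλ · cos φ₂ = -0.210873
x = cos φ₁ sin φ₂ − sin φ₁ cos φ₂ cos Δλ = 0.085276
θ = atan2(y, x) = -67.9818° → 292.0182° (mod 360°)

292.0°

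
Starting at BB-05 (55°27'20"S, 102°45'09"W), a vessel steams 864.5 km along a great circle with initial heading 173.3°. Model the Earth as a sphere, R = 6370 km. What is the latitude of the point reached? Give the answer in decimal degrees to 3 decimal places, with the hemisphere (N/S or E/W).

63.165°S

BB-05: φ = -55.45556°, λ = -102.75250°
δ = d/R = 864.5/6370 = 0.135714 rad
φ₂ = arcsin(sin φ₁ cos δ + cos φ₁ sin δ cos θ)
   = arcsin(-0.82369·0.99080 + 0.56705·0.13530·-0.99317) = -63.16483°
λ₂ = λ₁ + atan2(sin θ sin δ cos φ₁, cos δ − sin φ₁ sin φ₂) = -100.74859°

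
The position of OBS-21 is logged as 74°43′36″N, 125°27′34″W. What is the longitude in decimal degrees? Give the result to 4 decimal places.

125° + 27′/60 + 34″/3600 = 125 + 0.45000 + 0.00944 = 125.4594°

125.4594°W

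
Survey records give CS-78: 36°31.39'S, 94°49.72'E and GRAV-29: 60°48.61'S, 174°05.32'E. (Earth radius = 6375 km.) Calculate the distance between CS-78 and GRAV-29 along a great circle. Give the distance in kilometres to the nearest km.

5970 km

CS-78: φ = -36.52317°, λ = +94.82867°
GRAV-29: φ = -60.81017°, λ = +174.08867°
Δφ = -24.2870°,  Δλ = 79.2600°
a = sin²(Δφ/2) + cos φ₁ cos φ₂ sin²(Δλ/2) = 0.203697
c = 2·arcsin(√a) = 0.936506 rad = 53.6579°
d = R·c = 6375 × 0.936506 = 5970.2 km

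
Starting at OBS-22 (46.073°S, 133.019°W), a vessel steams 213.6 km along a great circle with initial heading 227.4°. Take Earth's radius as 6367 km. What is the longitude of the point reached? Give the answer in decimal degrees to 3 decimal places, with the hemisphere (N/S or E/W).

135.108°W

δ = d/R = 213.6/6367 = 0.033548 rad
φ₂ = arcsin(sin φ₁ cos δ + cos φ₁ sin δ cos θ)
   = arcsin(-0.72022·0.99944 + 0.69374·0.03354·-0.67688) = -47.35535°
λ₂ = λ₁ + atan2(sin θ sin δ cos φ₁, cos δ − sin φ₁ sin φ₂) = -135.10763°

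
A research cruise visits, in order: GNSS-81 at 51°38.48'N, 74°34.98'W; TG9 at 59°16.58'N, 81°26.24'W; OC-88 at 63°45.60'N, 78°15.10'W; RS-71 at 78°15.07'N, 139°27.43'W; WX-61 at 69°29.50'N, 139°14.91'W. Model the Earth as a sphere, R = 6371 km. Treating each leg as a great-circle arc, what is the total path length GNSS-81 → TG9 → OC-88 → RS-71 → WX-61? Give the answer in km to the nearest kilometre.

4993 km

GNSS-81: φ = +51.64133°, λ = -74.58300°
TG9: φ = +59.27633°, λ = -81.43733°
OC-88: φ = +63.76000°, λ = -78.25167°
RS-71: φ = +78.25117°, λ = -139.45717°
WX-61: φ = +69.49167°, λ = -139.24850°
GNSS-81→TG9: c = 0.149347 rad, d = 951.49 km
TG9→OC-88: c = 0.082600 rad, d = 526.24 km
OC-88→RS-71: c = 0.398814 rad, d = 2540.85 km
RS-71→WX-61: c = 0.152885 rad, d = 974.03 km
Total = 951.49 + 526.24 + 2540.85 + 974.03 = 4992.61 km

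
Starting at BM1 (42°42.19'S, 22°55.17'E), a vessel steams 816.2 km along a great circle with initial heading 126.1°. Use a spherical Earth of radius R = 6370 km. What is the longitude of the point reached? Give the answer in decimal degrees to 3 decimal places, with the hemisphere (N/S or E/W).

BM1: φ = -42.70317°, λ = +22.91950°
δ = d/R = 816.2/6370 = 0.128132 rad
φ₂ = arcsin(sin φ₁ cos δ + cos φ₁ sin δ cos θ)
   = arcsin(-0.67820·0.99180 + 0.73488·0.12778·-0.58920) = -46.71634°
λ₂ = λ₁ + atan2(sin θ sin δ cos φ₁, cos δ − sin φ₁ sin φ₂) = 31.58063°

31.581°E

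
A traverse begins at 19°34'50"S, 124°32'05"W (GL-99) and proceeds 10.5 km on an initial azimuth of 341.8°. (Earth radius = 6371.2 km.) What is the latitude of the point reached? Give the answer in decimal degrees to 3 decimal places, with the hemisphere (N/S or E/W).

GL-99: φ = -19.58056°, λ = -124.53472°
δ = d/R = 10.5/6371.2 = 0.001648 rad
φ₂ = arcsin(sin φ₁ cos δ + cos φ₁ sin δ cos θ)
   = arcsin(-0.33513·1.00000 + 0.94217·0.00165·0.94997) = -19.49085°
λ₂ = λ₁ + atan2(sin θ sin δ cos φ₁, cos δ − sin φ₁ sin φ₂) = -124.56601°

19.491°S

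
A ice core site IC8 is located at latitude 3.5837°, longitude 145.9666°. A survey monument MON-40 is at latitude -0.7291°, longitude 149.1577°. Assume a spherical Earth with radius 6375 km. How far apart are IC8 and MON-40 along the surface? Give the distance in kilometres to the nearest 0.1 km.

Δφ = -4.3128°,  Δλ = 3.1911°
a = sin²(Δφ/2) + cos φ₁ cos φ₂ sin²(Δλ/2) = 0.002190
c = 2·arcsin(√a) = 0.093619 rad = 5.3640°
d = R·c = 6375 × 0.093619 = 596.8 km

596.8 km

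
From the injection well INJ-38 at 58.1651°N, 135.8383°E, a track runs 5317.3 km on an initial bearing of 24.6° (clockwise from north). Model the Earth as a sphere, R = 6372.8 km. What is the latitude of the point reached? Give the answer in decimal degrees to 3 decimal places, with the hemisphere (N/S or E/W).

67.809°N

δ = d/R = 5317.3/6372.8 = 0.834374 rad
φ₂ = arcsin(sin φ₁ cos δ + cos φ₁ sin δ cos θ)
   = arcsin(0.84957·0.67164 + 0.52747·0.74088·0.90924) = 67.80904°
λ₂ = λ₁ + atan2(sin θ sin δ cos φ₁, cos δ − sin φ₁ sin φ₂) = -98.90418°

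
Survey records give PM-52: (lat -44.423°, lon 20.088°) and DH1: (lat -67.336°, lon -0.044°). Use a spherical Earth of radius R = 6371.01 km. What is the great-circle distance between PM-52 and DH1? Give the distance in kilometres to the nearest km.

Δφ = -22.9130°,  Δλ = -20.1320°
a = sin²(Δφ/2) + cos φ₁ cos φ₂ sin²(Δλ/2) = 0.047858
c = 2·arcsin(√a) = 0.441099 rad = 25.2731°
d = R·c = 6371.01 × 0.441099 = 2810.2 km

2810 km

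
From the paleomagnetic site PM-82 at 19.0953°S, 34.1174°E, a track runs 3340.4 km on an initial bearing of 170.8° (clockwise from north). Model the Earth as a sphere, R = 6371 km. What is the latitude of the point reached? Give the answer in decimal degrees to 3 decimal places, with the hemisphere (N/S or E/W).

δ = d/R = 3340.4/6371 = 0.524313 rad
φ₂ = arcsin(sin φ₁ cos δ + cos φ₁ sin δ cos θ)
   = arcsin(-0.32714·0.86567 + 0.94498·0.50062·-0.98714) = -48.60614°
λ₂ = λ₁ + atan2(sin θ sin δ cos φ₁, cos δ − sin φ₁ sin φ₂) = 41.06988°

48.606°S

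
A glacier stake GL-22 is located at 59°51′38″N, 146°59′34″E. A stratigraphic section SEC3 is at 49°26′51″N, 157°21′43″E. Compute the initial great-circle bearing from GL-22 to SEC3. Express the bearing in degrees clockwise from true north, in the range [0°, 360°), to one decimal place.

145.7°

GL-22: φ = +59.86056°, λ = +146.99278°
SEC3: φ = +49.44750°, λ = +157.36194°
Δλ = 10.3692°
y = sin Δλ · cos φ₂ = 0.117019
x = cos φ₁ sin φ₂ − sin φ₁ cos φ₂ cos Δλ = -0.171561
θ = atan2(y, x) = 145.7026° → 145.7026° (mod 360°)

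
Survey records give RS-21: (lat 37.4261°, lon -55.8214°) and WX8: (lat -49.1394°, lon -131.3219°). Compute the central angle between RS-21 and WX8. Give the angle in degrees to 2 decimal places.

109.24°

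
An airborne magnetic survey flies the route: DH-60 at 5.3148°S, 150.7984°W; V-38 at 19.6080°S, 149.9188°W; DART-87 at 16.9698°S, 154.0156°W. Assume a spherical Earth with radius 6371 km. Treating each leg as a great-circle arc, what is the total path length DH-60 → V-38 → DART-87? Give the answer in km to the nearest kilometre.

DH-60→V-38: c = 0.249911 rad, d = 1592.18 km
V-38→DART-87: c = 0.082025 rad, d = 522.58 km
Total = 1592.18 + 522.58 = 2114.76 km

2115 km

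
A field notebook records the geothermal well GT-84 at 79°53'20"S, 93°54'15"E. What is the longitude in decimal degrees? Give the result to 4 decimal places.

93.9042°E

93° + 54′/60 + 15″/3600 = 93 + 0.90000 + 0.00417 = 93.9042°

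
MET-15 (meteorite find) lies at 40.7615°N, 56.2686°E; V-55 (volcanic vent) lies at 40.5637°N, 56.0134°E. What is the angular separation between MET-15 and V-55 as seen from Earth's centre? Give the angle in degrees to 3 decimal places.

0.277°

Δφ = -0.1978°,  Δλ = -0.2552°
a = sin²(Δφ/2) + cos φ₁ cos φ₂ sin²(Δλ/2) = 0.000006
c = 2·arcsin(√a) = 0.004830 rad = 0.2768°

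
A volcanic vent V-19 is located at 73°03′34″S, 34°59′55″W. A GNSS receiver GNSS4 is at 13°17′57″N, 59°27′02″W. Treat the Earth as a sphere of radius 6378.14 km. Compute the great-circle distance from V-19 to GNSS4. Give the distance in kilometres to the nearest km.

V-19: φ = -73.05944°, λ = -34.99861°
GNSS4: φ = +13.29917°, λ = -59.45056°
Δφ = 86.3586°,  Δλ = -24.4519°
a = sin²(Δφ/2) + cos φ₁ cos φ₂ sin²(Δλ/2) = 0.480961
c = 2·arcsin(√a) = 1.532709 rad = 87.8178°
d = R·c = 6378.14 × 1.532709 = 9775.8 km

9776 km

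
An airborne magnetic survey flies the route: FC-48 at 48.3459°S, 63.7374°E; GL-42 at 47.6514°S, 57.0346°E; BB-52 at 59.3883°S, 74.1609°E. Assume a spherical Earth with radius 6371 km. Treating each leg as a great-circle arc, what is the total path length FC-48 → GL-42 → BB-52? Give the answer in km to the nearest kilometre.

2222 km

FC-48→GL-42: c = 0.079187 rad, d = 504.50 km
GL-42→BB-52: c = 0.269585 rad, d = 1717.53 km
Total = 504.50 + 1717.53 = 2222.03 km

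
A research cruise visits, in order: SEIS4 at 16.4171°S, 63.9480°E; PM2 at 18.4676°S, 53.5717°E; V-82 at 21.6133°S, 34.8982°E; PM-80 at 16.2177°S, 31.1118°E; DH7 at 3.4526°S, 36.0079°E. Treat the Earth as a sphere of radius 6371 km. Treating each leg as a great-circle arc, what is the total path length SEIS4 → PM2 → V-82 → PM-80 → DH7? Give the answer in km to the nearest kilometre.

5341 km

SEIS4→PM2: c = 0.176408 rad, d = 1123.90 km
PM2→V-82: c = 0.310853 rad, d = 1980.44 km
V-82→PM-80: c = 0.113015 rad, d = 720.02 km
PM-80→DH7: c = 0.238105 rad, d = 1516.96 km
Total = 1123.90 + 1980.44 + 720.02 + 1516.96 = 5341.32 km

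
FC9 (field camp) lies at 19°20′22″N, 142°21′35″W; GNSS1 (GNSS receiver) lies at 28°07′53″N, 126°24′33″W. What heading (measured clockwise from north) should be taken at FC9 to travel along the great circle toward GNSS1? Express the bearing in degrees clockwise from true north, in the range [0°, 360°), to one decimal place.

FC9: φ = +19.33944°, λ = -142.35972°
GNSS1: φ = +28.13139°, λ = -126.40917°
Δλ = 15.9506°
y = sin Δλ · cos φ₂ = 0.242344
x = cos φ₁ sin φ₂ − sin φ₁ cos φ₂ cos Δλ = 0.164091
θ = atan2(y, x) = 55.8982° → 55.8982° (mod 360°)

55.9°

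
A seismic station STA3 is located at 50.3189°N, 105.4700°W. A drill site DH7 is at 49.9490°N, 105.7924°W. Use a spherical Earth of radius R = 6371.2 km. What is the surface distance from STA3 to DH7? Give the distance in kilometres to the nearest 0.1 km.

47.1 km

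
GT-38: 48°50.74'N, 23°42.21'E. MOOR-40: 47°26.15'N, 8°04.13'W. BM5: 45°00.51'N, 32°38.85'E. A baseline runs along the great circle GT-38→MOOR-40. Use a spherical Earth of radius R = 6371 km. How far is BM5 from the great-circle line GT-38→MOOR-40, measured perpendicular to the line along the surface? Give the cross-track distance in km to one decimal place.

GT-38: φ = +48.84567°, λ = +23.70350°
MOOR-40: φ = +47.43583°, λ = -8.06883°
BM5: φ = +45.00850°, λ = +32.64750°
δ₁₃ = central angle GT-38→BM5 = 0.125774 rad  (haversine)
θ₁₃ = bearing GT-38→BM5 = 118.808°,  θ₁₂ = bearing GT-38→MOOR-40 = 278.262°
dₓₜ = R·arcsin(sin δ₁₃ · sin(θ₁₃ − θ₁₂)) = 6371·arcsin(0.12544·sin(-159.453°)) = -280.582 km
|dₓₜ| = 280.582 km

280.6 km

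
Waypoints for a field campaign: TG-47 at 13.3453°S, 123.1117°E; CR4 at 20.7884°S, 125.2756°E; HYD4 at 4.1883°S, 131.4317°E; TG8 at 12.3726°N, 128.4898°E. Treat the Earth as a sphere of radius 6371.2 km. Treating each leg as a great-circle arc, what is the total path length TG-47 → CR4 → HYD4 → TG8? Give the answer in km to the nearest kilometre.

4691 km

TG-47→CR4: c = 0.134822 rad, d = 858.98 km
CR4→HYD4: c = 0.307988 rad, d = 1962.26 km
HYD4→TG8: c = 0.293513 rad, d = 1870.03 km
Total = 858.98 + 1962.26 + 1870.03 = 4691.26 km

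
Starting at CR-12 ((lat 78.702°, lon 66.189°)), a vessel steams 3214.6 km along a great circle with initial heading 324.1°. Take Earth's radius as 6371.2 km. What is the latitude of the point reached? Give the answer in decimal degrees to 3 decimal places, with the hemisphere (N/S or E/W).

δ = d/R = 3214.6/6371.2 = 0.504552 rad
φ₂ = arcsin(sin φ₁ cos δ + cos φ₁ sin δ cos θ)
   = arcsin(0.98062·0.87539 + 0.19591·0.48342·0.81004) = 69.25141°
λ₂ = λ₁ + atan2(sin θ sin δ cos φ₁, cos δ − sin φ₁ sin φ₂) = -60.66828°

69.251°N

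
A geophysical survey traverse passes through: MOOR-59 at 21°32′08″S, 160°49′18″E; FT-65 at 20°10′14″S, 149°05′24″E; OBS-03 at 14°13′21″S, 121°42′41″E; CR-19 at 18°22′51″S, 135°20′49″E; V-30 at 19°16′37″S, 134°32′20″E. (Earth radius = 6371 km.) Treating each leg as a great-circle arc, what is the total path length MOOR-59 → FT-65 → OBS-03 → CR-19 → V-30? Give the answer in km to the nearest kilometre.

5864 km

MOOR-59: φ = -21.53556°, λ = +160.82167°
FT-65: φ = -20.17056°, λ = +149.09000°
OBS-03: φ = -14.22250°, λ = +121.71139°
CR-19: φ = -18.38083°, λ = +135.34694°
V-30: φ = -19.27694°, λ = +134.53889°
MOOR-59→FT-65: c = 0.192773 rad, d = 1228.16 km
FT-65→OBS-03: c = 0.467504 rad, d = 2978.47 km
OBS-03→CR-19: c = 0.239570 rad, d = 1526.30 km
CR-19→V-30: c = 0.020562 rad, d = 131.00 km
Total = 1228.16 + 2978.47 + 1526.30 + 131.00 = 5863.92 km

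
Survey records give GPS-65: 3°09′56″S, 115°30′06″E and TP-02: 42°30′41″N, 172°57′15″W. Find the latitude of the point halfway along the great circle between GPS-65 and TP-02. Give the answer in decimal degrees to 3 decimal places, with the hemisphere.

GPS-65: φ = -3.16556°, λ = +115.50167°
TP-02: φ = +42.51139°, λ = -172.95417°
Bx = cos φ₂ cos Δλ = 0.233360,  By = cos φ₂ sin Δλ = 0.699230
φₘ = atan2(sin φ₁ + sin φ₂, √((cos φ₁ + Bx)² + By²)) = 23.65712°
λₘ = λ₁ + atan2(By, cos φ₁ + Bx) = 145.08236°

23.657°N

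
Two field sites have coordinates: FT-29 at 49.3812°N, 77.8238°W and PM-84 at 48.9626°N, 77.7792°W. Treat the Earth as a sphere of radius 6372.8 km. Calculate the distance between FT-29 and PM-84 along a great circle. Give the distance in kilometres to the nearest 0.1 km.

Δφ = -0.4186°,  Δλ = 0.0446°
a = sin²(Δφ/2) + cos φ₁ cos φ₂ sin²(Δλ/2) = 0.000013
c = 2·arcsin(√a) = 0.007324 rad = 0.4196°
d = R·c = 6372.8 × 0.007324 = 46.7 km

46.7 km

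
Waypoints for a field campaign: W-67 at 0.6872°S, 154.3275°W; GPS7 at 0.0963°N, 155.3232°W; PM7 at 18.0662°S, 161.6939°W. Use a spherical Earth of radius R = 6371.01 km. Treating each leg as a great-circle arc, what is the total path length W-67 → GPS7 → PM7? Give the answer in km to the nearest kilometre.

W-67→GPS7: c = 0.022113 rad, d = 140.88 km
GPS7→PM7: c = 0.335319 rad, d = 2136.32 km
Total = 140.88 + 2136.32 = 2277.20 km

2277 km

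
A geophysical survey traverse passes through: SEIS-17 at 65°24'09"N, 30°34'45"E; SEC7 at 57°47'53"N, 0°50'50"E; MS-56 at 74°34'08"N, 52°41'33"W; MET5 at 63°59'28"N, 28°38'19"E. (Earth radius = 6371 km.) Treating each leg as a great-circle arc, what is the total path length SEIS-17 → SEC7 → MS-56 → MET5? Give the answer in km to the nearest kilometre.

7737 km

SEIS-17: φ = +65.40250°, λ = +30.57917°
SEC7: φ = +57.79806°, λ = +0.84722°
MS-56: φ = +74.56889°, λ = -52.69250°
MET5: φ = +63.99111°, λ = +28.63861°
SEIS-17→SEC7: c = 0.276546 rad, d = 1761.88 km
SEC7→MS-56: c = 0.451175 rad, d = 2874.44 km
MS-56→MET5: c = 0.486629 rad, d = 3100.32 km
Total = 1761.88 + 2874.44 + 3100.32 = 7736.63 km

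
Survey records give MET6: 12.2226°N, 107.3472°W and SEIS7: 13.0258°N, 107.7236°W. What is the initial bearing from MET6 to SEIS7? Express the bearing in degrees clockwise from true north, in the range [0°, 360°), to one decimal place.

Δλ = -0.3764°
y = sin Δλ · cos φ₂ = -0.006400
x = cos φ₁ sin φ₂ − sin φ₁ cos φ₂ cos Δλ = 0.014022
θ = atan2(y, x) = -24.5336° → 335.4664° (mod 360°)

335.5°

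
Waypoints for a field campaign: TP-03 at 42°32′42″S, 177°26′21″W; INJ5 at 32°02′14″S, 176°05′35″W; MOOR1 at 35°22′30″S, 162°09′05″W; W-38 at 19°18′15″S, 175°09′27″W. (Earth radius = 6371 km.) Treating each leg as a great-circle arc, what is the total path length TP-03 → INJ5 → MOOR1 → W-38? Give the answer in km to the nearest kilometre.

4711 km

TP-03: φ = -42.54500°, λ = -177.43917°
INJ5: φ = -32.03722°, λ = -176.09306°
MOOR1: φ = -35.37500°, λ = -162.15139°
W-38: φ = -19.30417°, λ = -175.15750°
TP-03→INJ5: c = 0.184338 rad, d = 1174.42 km
INJ5→MOOR1: c = 0.210426 rad, d = 1340.63 km
MOOR1→W-38: c = 0.344695 rad, d = 2196.05 km
Total = 1174.42 + 1340.63 + 2196.05 = 4711.10 km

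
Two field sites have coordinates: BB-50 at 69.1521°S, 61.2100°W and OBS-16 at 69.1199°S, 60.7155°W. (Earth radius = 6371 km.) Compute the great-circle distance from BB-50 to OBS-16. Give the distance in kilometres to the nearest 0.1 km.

19.9 km

Δφ = 0.0322°,  Δλ = 0.4945°
a = sin²(Δφ/2) + cos φ₁ cos φ₂ sin²(Δλ/2) = 0.000002
c = 2·arcsin(√a) = 0.003125 rad = 0.1790°
d = R·c = 6371 × 0.003125 = 19.9 km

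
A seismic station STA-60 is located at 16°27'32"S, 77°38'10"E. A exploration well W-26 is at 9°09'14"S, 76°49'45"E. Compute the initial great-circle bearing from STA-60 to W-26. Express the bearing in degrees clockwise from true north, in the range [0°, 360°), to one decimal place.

STA-60: φ = -16.45889°, λ = +77.63611°
W-26: φ = -9.15389°, λ = +76.82917°
Δλ = -0.8069°
y = sin Δλ · cos φ₂ = -0.013904
x = cos φ₁ sin φ₂ − sin φ₁ cos φ₂ cos Δλ = 0.127123
θ = atan2(y, x) = -6.2419° → 353.7581° (mod 360°)

353.8°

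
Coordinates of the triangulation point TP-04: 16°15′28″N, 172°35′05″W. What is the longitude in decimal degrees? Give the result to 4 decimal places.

172.5847°W

172° + 35′/60 + 5″/3600 = 172 + 0.58333 + 0.00139 = 172.5847°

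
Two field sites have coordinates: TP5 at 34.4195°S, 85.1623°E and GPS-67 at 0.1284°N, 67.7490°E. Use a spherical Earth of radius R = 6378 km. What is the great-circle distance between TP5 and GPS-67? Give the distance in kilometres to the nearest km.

4252 km

Δφ = 34.5479°,  Δλ = -17.4133°
a = sin²(Δφ/2) + cos φ₁ cos φ₂ sin²(Δλ/2) = 0.107076
c = 2·arcsin(√a) = 0.666732 rad = 38.2009°
d = R·c = 6378 × 0.666732 = 4252.4 km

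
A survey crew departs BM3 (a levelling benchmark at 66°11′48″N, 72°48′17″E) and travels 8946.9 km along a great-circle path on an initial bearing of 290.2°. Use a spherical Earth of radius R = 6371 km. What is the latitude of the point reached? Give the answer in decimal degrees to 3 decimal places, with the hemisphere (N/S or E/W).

BM3: φ = +66.19667°, λ = +72.80472°
δ = d/R = 8946.9/6371 = 1.404316 rad
φ₂ = arcsin(sin φ₁ cos δ + cos φ₁ sin δ cos θ)
   = arcsin(0.91494·0.16571 + 0.40360·0.98617·0.34530) = 16.80114°
λ₂ = λ₁ + atan2(sin θ sin δ cos φ₁, cos δ − sin φ₁ sin φ₂) = -32.00364°

16.801°N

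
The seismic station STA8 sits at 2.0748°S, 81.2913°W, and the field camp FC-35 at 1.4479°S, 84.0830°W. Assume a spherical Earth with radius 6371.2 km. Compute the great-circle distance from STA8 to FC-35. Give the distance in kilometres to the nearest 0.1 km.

Δφ = 0.6269°,  Δλ = -2.7917°
a = sin²(Δφ/2) + cos φ₁ cos φ₂ sin²(Δλ/2) = 0.000623
c = 2·arcsin(√a) = 0.049915 rad = 2.8599°
d = R·c = 6371.2 × 0.049915 = 318.0 km

318.0 km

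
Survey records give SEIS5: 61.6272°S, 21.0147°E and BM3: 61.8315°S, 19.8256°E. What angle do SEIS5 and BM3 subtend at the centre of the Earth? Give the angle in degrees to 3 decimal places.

Δφ = -0.2043°,  Δλ = -1.1891°
a = sin²(Δφ/2) + cos φ₁ cos φ₂ sin²(Δλ/2) = 0.000027
c = 2·arcsin(√a) = 0.010456 rad = 0.5991°

0.599°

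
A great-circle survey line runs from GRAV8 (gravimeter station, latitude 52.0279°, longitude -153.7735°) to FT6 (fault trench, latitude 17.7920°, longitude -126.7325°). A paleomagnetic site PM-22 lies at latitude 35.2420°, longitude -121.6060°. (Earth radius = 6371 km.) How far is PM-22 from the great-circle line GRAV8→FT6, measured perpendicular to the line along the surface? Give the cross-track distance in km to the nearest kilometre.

1256 km

δ₁₃ = central angle GRAV8→PM-22 = 0.494402 rad  (haversine)
θ₁₃ = bearing GRAV8→PM-22 = 113.600°,  θ₁₂ = bearing GRAV8→FT6 = 137.987°
dₓₜ = R·arcsin(sin δ₁₃ · sin(θ₁₃ − θ₁₂)) = 6371·arcsin(0.47450·sin(-24.387°)) = -1256.359 km
|dₓₜ| = 1256.359 km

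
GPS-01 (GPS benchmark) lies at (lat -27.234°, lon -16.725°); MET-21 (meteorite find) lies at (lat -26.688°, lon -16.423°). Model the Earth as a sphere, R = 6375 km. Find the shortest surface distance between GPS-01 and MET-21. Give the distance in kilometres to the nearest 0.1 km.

Δφ = 0.5460°,  Δλ = 0.3020°
a = sin²(Δφ/2) + cos φ₁ cos φ₂ sin²(Δλ/2) = 0.000028
c = 2·arcsin(√a) = 0.010625 rad = 0.6087°
d = R·c = 6375 × 0.010625 = 67.7 km

67.7 km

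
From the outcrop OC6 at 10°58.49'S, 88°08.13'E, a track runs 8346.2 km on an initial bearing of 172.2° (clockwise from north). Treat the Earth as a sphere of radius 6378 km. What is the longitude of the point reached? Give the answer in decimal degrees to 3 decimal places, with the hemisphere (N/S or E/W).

149.255°E

OC6: φ = -10.97483°, λ = +88.13550°
δ = d/R = 8346.2/6378 = 1.308592 rad
φ₂ = arcsin(sin φ₁ cos δ + cos φ₁ sin δ cos θ)
   = arcsin(-0.19038·0.25921 + 0.98171·0.96582·-0.99075) = -81.39078°
λ₂ = λ₁ + atan2(sin θ sin δ cos φ₁, cos δ − sin φ₁ sin φ₂) = 149.25514°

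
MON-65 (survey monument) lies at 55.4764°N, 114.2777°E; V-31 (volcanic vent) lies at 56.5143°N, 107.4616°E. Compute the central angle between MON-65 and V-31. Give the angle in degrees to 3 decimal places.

Δφ = 1.0379°,  Δλ = -6.8161°
a = sin²(Δφ/2) + cos φ₁ cos φ₂ sin²(Δλ/2) = 0.001187
c = 2·arcsin(√a) = 0.068921 rad = 3.9489°

3.949°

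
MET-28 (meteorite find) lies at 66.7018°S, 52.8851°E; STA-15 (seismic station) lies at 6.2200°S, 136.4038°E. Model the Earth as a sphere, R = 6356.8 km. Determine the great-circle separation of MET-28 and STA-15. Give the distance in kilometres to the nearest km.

9067 km

Δφ = 60.4818°,  Δλ = 83.5187°
a = sin²(Δφ/2) + cos φ₁ cos φ₂ sin²(Δλ/2) = 0.428053
c = 2·arcsin(√a) = 1.426401 rad = 81.7267°
d = R·c = 6356.8 × 1.426401 = 9067.3 km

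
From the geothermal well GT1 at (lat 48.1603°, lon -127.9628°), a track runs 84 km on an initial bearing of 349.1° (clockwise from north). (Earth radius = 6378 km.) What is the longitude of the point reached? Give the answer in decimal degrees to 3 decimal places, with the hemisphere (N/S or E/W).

128.180°W

δ = d/R = 84/6378 = 0.013170 rad
φ₂ = arcsin(sin φ₁ cos δ + cos φ₁ sin δ cos θ)
   = arcsin(0.74501·0.99991 + 0.66705·0.01317·0.98196) = 48.90108°
λ₂ = λ₁ + atan2(sin θ sin δ cos φ₁, cos δ − sin φ₁ sin φ₂) = -128.17986°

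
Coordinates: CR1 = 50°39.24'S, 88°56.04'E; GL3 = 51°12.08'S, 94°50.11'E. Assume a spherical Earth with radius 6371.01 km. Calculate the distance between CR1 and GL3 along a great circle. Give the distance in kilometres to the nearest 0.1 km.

417.9 km

CR1: φ = -50.65400°, λ = +88.93400°
GL3: φ = -51.20133°, λ = +94.83517°
Δφ = -0.5473°,  Δλ = 5.9012°
a = sin²(Δφ/2) + cos φ₁ cos φ₂ sin²(Δλ/2) = 0.001075
c = 2·arcsin(√a) = 0.065598 rad = 3.7585°
d = R·c = 6371.01 × 0.065598 = 417.9 km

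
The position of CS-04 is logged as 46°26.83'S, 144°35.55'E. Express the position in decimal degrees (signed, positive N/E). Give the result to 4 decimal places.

lat: 46.4472° S → -46.4472°
lon: 144.5925° E → +144.5925°

-46.4472°, +144.5925°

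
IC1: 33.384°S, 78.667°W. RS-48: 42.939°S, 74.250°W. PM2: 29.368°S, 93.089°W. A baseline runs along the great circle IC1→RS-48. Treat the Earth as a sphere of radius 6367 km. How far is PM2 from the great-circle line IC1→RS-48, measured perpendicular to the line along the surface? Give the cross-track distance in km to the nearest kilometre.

1205 km

δ₁₃ = central angle IC1→PM2 = 0.225810 rad  (haversine)
θ₁₃ = bearing IC1→PM2 = 284.200°,  θ₁₂ = bearing IC1→RS-48 = 161.365°
dₓₜ = R·arcsin(sin δ₁₃ · sin(θ₁₃ − θ₁₂)) = 6367·arcsin(0.22390·sin(122.836°)) = 1204.964 km
|dₓₜ| = 1204.964 km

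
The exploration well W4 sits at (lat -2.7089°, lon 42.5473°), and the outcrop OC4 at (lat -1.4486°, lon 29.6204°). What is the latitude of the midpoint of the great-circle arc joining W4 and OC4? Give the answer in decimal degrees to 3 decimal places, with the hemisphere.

Bx = cos φ₂ cos Δλ = 0.974345,  By = cos φ₂ sin Δλ = -0.223636
φₘ = atan2(sin φ₁ + sin φ₂, √((cos φ₁ + Bx)² + By²)) = -2.09204°
λₘ = λ₁ + atan2(By, cos φ₁ + Bx) = 36.08126°

2.092°S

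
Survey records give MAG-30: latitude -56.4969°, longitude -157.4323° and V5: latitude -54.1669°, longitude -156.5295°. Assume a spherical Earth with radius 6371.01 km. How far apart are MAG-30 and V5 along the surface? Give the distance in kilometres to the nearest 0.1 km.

Δφ = 2.3300°,  Δλ = 0.9028°
a = sin²(Δφ/2) + cos φ₁ cos φ₂ sin²(Δλ/2) = 0.000433
c = 2·arcsin(√a) = 0.041641 rad = 2.3859°
d = R·c = 6371.01 × 0.041641 = 265.3 km

265.3 km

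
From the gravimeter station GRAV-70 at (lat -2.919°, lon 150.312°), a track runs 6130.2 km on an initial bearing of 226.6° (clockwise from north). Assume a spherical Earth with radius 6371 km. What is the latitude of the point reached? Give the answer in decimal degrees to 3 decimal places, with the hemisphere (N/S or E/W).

36.307°S

δ = d/R = 6130.2/6371 = 0.962204 rad
φ₂ = arcsin(sin φ₁ cos δ + cos φ₁ sin δ cos θ)
   = arcsin(-0.05092·0.57171 + 0.99870·0.82045·-0.68709) = -36.30659°
λ₂ = λ₁ + atan2(sin θ sin δ cos φ₁, cos δ − sin φ₁ sin φ₂) = 102.60339°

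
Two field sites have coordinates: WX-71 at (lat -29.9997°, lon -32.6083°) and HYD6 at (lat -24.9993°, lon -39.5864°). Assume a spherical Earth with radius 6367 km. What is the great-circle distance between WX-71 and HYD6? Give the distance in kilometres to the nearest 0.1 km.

883.9 km

Δφ = 5.0004°,  Δλ = -6.9781°
a = sin²(Δφ/2) + cos φ₁ cos φ₂ sin²(Δλ/2) = 0.004810
c = 2·arcsin(√a) = 0.138819 rad = 7.9537°
d = R·c = 6367 × 0.138819 = 883.9 km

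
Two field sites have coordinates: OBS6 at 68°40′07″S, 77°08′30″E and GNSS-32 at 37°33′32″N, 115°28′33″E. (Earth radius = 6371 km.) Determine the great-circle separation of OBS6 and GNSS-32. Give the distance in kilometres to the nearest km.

OBS6: φ = -68.66861°, λ = +77.14167°
GNSS-32: φ = +37.55889°, λ = +115.47583°
Δφ = 106.2275°,  Δλ = 38.3342°
a = sin²(Δφ/2) + cos φ₁ cos φ₂ sin²(Δλ/2) = 0.670811
c = 2·arcsin(√a) = 1.919438 rad = 109.9757°
d = R·c = 6371 × 1.919438 = 12228.7 km

12229 km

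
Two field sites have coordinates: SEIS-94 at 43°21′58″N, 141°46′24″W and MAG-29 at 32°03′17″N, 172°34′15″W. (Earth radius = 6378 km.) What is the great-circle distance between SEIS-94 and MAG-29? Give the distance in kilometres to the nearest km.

2968 km

SEIS-94: φ = +43.36611°, λ = -141.77333°
MAG-29: φ = +32.05472°, λ = -172.57083°
Δφ = -11.3114°,  Δλ = -30.7975°
a = sin²(Δφ/2) + cos φ₁ cos φ₂ sin²(Δλ/2) = 0.053156
c = 2·arcsin(√a) = 0.465298 rad = 26.6596°
d = R·c = 6378 × 0.465298 = 2967.7 km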